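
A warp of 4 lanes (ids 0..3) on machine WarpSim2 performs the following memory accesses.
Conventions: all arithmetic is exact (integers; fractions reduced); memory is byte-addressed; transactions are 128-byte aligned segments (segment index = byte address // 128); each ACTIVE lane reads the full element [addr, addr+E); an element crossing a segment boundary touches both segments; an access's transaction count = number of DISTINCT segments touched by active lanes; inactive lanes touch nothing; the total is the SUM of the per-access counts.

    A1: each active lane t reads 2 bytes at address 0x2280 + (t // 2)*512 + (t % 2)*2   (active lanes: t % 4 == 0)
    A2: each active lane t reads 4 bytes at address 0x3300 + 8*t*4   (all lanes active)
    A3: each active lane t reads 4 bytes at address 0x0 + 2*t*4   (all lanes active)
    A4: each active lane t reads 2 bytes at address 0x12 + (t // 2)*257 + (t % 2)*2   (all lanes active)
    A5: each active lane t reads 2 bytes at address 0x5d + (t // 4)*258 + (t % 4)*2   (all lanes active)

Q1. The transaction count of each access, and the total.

A1: 1 transaction
A2: 1 transaction
A3: 1 transaction
A4: 2 transactions
A5: 1 transaction

Answer: 1,1,1,2,1; total 6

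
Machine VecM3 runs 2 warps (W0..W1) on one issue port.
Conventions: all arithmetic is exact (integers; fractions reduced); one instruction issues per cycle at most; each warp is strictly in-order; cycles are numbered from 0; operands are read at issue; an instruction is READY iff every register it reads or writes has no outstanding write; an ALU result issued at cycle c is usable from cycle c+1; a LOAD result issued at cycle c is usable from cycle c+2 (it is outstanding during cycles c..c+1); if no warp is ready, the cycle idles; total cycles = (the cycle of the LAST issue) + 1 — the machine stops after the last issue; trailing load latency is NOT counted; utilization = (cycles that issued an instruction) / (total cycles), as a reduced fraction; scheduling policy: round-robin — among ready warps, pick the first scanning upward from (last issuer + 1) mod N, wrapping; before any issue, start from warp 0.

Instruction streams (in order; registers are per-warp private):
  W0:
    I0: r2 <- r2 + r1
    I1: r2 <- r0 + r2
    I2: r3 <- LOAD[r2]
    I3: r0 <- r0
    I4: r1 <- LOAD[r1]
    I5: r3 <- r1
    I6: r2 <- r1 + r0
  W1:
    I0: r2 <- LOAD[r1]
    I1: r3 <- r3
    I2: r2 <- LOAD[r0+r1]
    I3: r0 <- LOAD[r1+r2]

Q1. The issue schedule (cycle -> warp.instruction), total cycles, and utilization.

cycle 0: W0.I0
cycle 1: W1.I0
cycle 2: W0.I1
cycle 3: W1.I1
cycle 4: W0.I2
cycle 5: W1.I2
cycle 6: W0.I3
cycle 7: W1.I3
cycle 8: W0.I4
cycle 9: idle
cycle 10: W0.I5
cycle 11: W0.I6

Answer: 12 cycles, utilization 11/12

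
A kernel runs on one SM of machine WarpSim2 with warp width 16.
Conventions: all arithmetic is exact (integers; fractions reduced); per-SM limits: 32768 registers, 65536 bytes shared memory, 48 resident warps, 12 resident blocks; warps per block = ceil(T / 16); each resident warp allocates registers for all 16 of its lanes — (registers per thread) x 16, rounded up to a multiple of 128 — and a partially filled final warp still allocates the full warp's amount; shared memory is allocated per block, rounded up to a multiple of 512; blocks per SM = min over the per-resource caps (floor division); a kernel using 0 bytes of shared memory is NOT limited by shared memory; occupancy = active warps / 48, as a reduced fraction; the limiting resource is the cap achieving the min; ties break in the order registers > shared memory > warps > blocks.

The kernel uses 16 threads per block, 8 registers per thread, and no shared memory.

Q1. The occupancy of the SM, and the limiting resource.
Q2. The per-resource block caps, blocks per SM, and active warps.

Answer: occupancy 1/4, limited by blocks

registers: 256 blocks
shared memory: no limit (kernel uses none)
warps: 48 blocks
blocks: 12 blocks

Answer: 12 blocks, 12 active warps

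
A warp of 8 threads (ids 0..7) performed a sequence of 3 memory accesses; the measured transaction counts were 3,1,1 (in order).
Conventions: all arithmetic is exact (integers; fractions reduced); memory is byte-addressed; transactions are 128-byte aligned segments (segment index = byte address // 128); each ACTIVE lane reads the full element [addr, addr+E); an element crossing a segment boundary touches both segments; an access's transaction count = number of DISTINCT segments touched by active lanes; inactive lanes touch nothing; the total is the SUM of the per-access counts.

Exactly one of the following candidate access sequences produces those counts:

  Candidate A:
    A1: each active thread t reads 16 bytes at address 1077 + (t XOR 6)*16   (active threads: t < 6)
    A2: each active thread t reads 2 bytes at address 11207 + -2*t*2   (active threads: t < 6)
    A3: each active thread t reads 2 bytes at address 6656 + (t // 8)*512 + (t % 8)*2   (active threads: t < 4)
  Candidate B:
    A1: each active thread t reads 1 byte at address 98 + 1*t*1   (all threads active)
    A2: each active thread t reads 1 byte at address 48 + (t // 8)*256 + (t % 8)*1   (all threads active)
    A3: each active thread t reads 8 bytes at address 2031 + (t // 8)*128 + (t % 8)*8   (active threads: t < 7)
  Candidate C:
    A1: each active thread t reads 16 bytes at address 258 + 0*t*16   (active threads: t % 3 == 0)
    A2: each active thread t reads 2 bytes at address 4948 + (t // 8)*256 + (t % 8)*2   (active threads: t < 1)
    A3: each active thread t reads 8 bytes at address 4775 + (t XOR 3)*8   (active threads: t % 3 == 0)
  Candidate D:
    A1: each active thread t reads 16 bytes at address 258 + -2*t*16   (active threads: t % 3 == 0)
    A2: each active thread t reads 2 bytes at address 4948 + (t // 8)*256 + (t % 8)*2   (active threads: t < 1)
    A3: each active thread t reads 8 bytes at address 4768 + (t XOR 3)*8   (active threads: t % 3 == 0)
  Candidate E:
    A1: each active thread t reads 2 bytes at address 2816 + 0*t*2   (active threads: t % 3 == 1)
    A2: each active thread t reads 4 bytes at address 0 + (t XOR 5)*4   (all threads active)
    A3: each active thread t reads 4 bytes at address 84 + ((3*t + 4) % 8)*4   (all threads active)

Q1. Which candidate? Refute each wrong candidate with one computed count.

A: A1 gives 2 transactions, not 3
B: A1 gives 1 transaction, not 3
C: A1 gives 1 transaction, not 3
E: A1 gives 1 transaction, not 3
D: all counts match (3,1,1)

Answer: D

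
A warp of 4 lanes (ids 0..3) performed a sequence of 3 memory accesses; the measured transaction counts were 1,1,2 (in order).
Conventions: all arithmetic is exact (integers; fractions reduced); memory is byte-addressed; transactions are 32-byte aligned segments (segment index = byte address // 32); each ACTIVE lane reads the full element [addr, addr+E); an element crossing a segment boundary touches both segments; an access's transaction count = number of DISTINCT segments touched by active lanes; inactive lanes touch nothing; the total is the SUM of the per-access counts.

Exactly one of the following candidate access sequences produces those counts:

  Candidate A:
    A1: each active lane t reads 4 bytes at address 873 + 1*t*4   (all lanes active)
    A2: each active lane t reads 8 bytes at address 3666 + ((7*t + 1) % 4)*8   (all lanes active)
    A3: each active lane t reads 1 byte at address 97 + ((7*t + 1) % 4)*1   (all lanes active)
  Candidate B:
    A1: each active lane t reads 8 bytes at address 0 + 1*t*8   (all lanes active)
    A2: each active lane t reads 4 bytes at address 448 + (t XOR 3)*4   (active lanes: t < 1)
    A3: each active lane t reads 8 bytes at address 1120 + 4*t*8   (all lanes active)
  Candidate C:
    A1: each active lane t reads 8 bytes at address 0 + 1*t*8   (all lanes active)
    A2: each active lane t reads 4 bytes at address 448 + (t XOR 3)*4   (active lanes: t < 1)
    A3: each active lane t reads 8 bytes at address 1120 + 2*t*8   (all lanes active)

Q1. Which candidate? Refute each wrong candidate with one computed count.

A: A2 gives 2 transactions, not 1
B: A3 gives 4 transactions, not 2
C: all counts match (1,1,2)

Answer: C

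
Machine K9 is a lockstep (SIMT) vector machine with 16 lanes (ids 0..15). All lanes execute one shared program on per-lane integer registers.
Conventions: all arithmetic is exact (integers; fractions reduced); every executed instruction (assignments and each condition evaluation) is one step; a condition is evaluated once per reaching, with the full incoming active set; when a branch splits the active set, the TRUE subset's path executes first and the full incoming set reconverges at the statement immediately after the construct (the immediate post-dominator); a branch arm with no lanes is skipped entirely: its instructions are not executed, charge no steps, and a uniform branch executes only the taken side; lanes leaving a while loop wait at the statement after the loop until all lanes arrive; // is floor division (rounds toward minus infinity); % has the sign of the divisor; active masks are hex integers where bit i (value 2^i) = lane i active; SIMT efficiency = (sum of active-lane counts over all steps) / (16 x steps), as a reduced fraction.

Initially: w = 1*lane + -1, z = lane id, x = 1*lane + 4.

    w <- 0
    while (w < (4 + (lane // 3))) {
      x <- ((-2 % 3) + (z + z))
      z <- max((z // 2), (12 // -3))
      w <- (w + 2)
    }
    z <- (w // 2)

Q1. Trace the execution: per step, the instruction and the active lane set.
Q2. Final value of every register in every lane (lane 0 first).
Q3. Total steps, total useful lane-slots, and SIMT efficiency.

step 0: w <- 0                       0xffff
step 1: eval (w < (4 + (lane // 3))) 0xffff
step 2: x <- ((-2 % 3) + (z + z))    0xffff
step 3: z <- max((z // 2), (12 // -3)) 0xffff
step 4: w <- (w + 2)                 0xffff
step 5: eval (w < (4 + (lane // 3))) 0xffff
step 6: x <- ((-2 % 3) + (z + z))    0xffff
step 7: z <- max((z // 2), (12 // -3)) 0xffff
step 8: w <- (w + 2)                 0xffff
step 9: eval (w < (4 + (lane // 3))) 0xffff
step 10: x <- ((-2 % 3) + (z + z))    0xfff8
step 11: z <- max((z // 2), (12 // -3)) 0xfff8
step 12: w <- (w + 2)                 0xfff8
step 13: eval (w < (4 + (lane // 3))) 0xfff8
step 14: x <- ((-2 % 3) + (z + z))    0xfe00
step 15: z <- max((z // 2), (12 // -3)) 0xfe00
step 16: w <- (w + 2)                 0xfe00
step 17: eval (w < (4 + (lane // 3))) 0xfe00
step 18: x <- ((-2 % 3) + (z + z))    0x8000
step 19: z <- max((z // 2), (12 // -3)) 0x8000
step 20: w <- (w + 2)                 0x8000
step 21: eval (w < (4 + (lane // 3))) 0x8000
step 22: z <- (w // 2)                0xffff

Answer: 23 steps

w: 4,4,4,6,6,6,6,6,6,8,8,8,8,8,8,10
z: 2,2,2,3,3,3,3,3,3,4,4,4,4,4,4,5
x: 1,1,3,1,3,3,3,3,5,3,3,3,3,3,3,1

steps = 23; useful = 260; efficiency = 260/368 = 65/92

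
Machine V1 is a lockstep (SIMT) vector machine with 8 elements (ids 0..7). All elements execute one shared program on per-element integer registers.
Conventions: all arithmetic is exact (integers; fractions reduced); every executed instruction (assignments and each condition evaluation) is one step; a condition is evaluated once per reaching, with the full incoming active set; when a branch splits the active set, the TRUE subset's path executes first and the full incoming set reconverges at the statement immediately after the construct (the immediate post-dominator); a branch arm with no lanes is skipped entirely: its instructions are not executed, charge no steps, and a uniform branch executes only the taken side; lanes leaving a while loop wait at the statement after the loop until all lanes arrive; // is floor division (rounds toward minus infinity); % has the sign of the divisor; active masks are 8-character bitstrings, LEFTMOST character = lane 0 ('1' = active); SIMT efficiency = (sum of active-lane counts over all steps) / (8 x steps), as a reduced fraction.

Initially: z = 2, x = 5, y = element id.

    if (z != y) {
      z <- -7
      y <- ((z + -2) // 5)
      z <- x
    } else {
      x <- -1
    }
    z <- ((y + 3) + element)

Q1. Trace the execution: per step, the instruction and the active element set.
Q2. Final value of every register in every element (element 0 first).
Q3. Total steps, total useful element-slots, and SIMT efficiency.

step 0: eval (z != y)                11111111
step 1: z <- -7                      11011111
step 2: y <- ((z + -2) // 5)         11011111
step 3: z <- x                       11011111
step 4: x <- -1                      00100000
step 5: z <- ((y + 3) + element)     11111111

Answer: 6 steps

z: 1,2,7,4,5,6,7,8
x: 5,5,-1,5,5,5,5,5
y: -2,-2,2,-2,-2,-2,-2,-2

steps = 6; useful = 38; efficiency = 38/48 = 19/24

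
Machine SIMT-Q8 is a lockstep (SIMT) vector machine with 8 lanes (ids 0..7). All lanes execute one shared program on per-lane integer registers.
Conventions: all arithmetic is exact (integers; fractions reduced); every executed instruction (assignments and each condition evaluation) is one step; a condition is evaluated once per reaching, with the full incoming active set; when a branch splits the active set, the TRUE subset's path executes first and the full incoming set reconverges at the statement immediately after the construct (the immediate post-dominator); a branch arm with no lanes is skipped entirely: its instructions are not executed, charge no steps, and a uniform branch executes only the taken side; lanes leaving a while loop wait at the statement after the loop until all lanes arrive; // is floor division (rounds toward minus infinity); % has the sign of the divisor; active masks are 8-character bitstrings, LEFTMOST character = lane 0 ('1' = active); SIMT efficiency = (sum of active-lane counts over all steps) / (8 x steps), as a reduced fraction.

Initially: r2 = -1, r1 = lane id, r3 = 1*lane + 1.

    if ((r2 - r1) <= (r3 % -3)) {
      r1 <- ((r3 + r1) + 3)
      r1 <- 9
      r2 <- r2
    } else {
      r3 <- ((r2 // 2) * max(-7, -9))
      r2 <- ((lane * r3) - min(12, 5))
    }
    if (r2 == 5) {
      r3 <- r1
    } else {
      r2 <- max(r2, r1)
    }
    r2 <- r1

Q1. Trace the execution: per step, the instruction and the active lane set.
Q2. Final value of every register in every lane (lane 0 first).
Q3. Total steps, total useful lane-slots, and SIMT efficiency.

step 0: eval ((r2 - r1) <= (r3 % -3)) 11111111
step 1: r1 <- ((r3 + r1) + 3)        01111111
step 2: r1 <- 9                      01111111
step 3: r2 <- r2                     01111111
step 4: r3 <- ((r2 // 2) * max(-7, -9)) 10000000
step 5: r2 <- ((lane * r3) - min(12, 5)) 10000000
step 6: eval (r2 == 5)               11111111
step 7: r2 <- max(r2, r1)            11111111
step 8: r2 <- r1                     11111111

Answer: 9 steps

r2: 0,9,9,9,9,9,9,9
r1: 0,9,9,9,9,9,9,9
r3: 7,2,3,4,5,6,7,8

steps = 9; useful = 55; efficiency = 55/72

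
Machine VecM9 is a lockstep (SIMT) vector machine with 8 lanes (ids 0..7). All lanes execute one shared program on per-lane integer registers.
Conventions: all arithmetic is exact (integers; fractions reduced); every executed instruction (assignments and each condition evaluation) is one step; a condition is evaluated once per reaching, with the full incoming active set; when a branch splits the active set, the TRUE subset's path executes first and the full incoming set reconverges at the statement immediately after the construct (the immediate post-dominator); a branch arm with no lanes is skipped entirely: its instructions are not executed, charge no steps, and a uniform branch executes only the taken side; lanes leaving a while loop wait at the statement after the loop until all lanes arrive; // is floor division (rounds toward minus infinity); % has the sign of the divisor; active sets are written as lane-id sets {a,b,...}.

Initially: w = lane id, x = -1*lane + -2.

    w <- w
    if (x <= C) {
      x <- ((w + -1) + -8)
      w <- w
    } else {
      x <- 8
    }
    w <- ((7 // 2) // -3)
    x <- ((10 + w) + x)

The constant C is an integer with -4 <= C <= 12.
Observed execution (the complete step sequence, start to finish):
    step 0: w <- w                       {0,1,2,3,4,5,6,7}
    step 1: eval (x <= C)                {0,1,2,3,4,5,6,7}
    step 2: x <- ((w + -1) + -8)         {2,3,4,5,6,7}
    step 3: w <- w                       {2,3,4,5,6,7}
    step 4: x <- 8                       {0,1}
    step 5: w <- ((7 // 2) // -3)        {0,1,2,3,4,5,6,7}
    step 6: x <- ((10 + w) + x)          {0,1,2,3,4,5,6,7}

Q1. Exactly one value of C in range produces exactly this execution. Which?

Answer: C = -4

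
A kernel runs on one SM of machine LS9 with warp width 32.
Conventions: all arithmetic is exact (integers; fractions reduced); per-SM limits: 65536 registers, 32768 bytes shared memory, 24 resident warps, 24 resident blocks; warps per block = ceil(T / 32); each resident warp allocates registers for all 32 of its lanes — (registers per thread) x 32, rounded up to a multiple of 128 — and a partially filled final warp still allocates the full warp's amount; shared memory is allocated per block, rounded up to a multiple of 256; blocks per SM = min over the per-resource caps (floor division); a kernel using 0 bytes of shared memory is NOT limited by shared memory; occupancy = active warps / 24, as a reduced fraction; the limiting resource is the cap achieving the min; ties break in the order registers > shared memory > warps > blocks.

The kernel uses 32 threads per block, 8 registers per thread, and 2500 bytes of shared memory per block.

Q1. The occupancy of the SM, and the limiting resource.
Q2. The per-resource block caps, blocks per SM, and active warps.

Answer: occupancy 1/2, limited by shared memory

registers: 256 blocks
shared memory: 12 blocks
warps: 24 blocks
blocks: 24 blocks

Answer: 12 blocks, 12 active warps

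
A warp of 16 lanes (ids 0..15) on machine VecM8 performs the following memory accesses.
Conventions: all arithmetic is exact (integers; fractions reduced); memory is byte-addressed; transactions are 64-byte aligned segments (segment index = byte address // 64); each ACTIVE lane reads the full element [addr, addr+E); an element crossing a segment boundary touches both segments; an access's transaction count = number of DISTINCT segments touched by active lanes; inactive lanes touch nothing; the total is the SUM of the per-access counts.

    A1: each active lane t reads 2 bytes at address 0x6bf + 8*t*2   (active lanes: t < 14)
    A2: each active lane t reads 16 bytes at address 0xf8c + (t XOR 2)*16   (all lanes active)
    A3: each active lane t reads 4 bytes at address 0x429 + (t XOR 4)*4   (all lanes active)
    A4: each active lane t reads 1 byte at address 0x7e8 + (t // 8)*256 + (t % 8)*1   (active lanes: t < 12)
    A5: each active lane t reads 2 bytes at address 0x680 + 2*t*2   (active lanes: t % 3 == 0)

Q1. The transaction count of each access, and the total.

A1: 5 transactions
A2: 5 transactions
A3: 2 transactions
A4: 2 transactions
A5: 1 transaction

Answer: 5,5,2,2,1; total 15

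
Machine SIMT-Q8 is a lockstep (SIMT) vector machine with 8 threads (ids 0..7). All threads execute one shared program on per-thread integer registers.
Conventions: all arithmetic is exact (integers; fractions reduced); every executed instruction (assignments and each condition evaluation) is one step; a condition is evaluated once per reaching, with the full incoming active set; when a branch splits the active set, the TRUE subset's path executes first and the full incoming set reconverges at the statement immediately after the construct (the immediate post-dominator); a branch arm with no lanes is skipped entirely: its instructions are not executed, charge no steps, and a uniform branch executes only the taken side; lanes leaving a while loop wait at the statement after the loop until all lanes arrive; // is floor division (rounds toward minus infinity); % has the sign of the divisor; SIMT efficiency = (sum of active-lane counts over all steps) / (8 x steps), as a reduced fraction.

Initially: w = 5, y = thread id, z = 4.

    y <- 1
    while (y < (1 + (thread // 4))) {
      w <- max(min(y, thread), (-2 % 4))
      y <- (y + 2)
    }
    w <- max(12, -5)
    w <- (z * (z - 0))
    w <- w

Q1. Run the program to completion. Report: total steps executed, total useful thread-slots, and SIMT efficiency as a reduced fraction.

Answer: 8 steps, 52 useful, 13/16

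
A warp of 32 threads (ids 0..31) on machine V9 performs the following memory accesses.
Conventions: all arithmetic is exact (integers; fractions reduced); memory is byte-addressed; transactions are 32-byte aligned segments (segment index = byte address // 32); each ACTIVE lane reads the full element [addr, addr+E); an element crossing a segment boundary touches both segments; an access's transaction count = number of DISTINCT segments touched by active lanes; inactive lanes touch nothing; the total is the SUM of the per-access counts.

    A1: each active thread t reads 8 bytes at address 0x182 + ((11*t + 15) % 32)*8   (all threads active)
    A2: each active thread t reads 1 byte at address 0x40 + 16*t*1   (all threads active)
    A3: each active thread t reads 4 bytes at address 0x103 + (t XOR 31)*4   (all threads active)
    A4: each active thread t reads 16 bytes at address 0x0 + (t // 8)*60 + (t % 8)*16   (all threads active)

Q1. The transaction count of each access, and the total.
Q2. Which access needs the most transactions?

A1: 9 transactions
A2: 16 transactions
A3: 5 transactions
A4: 10 transactions

Answer: 9,16,5,10; total 40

Answer: A2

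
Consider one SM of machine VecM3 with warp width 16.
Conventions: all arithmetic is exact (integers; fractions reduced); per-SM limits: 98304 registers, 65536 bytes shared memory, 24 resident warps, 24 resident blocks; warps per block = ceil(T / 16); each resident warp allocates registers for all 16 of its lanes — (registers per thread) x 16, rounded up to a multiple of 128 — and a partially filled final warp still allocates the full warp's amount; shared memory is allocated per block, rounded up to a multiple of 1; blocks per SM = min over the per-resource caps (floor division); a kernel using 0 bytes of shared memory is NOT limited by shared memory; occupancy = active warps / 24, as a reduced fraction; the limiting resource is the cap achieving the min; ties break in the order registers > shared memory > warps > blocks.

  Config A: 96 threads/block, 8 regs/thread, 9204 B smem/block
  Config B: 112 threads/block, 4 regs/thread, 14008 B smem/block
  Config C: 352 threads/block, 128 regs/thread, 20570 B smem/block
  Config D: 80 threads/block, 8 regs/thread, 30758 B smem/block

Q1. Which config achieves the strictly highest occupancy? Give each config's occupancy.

occupancies: A 1, B 7/8, C 11/12, D 5/12

Answer: A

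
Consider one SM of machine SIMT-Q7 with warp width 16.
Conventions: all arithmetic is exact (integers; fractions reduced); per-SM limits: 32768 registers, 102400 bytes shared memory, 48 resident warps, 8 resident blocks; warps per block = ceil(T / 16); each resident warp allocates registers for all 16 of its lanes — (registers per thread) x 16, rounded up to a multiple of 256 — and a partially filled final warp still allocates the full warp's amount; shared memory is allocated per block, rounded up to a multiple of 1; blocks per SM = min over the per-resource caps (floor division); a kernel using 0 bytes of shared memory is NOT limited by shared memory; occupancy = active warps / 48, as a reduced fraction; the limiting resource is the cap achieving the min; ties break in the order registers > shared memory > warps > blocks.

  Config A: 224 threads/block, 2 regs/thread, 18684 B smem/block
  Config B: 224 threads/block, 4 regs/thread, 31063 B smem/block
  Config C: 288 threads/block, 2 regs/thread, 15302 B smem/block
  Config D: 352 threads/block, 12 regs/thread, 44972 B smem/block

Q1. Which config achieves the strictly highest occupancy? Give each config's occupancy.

occupancies: A 7/8, B 7/8, C 3/4, D 11/12

Answer: D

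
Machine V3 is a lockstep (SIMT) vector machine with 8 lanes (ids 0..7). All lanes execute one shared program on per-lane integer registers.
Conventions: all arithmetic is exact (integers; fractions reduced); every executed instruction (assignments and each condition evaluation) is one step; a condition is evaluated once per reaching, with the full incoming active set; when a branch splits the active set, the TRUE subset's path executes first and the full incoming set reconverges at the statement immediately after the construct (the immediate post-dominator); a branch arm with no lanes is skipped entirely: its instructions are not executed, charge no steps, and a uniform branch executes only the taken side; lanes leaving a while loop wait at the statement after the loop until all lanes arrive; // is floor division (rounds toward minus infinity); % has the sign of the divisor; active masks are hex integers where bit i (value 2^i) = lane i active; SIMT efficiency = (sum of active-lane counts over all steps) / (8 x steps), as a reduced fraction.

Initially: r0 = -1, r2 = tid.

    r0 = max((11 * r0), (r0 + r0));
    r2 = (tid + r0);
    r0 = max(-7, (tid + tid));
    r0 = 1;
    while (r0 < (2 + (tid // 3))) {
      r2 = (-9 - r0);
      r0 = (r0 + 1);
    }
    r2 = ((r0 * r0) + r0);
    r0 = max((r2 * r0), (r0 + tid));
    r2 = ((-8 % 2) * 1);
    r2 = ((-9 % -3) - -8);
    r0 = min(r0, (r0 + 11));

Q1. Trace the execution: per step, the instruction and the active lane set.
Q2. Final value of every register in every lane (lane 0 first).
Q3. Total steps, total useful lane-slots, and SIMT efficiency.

step 0: r0 <- max((11 * r0), (r0 + r0)) 0xff
step 1: r2 <- (tid + r0)             0xff
step 2: r0 <- max(-7, (tid + tid))   0xff
step 3: r0 <- 1                      0xff
step 4: eval (r0 < (2 + (tid // 3))) 0xff
step 5: r2 <- (-9 - r0)              0xff
step 6: r0 <- (r0 + 1)               0xff
step 7: eval (r0 < (2 + (tid // 3))) 0xff
step 8: r2 <- (-9 - r0)              0xf8
step 9: r0 <- (r0 + 1)               0xf8
step 10: eval (r0 < (2 + (tid // 3))) 0xf8
step 11: r2 <- (-9 - r0)              0xc0
step 12: r0 <- (r0 + 1)               0xc0
step 13: eval (r0 < (2 + (tid // 3))) 0xc0
step 14: r2 <- ((r0 * r0) + r0)       0xff
step 15: r0 <- max((r2 * r0), (r0 + tid)) 0xff
step 16: r2 <- ((-8 % 2) * 1)         0xff
step 17: r2 <- ((-9 % -3) - -8)       0xff
step 18: r0 <- min(r0, (r0 + 11))     0xff

Answer: 19 steps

r0: 12,12,12,36,36,36,80,80
r2: 8,8,8,8,8,8,8,8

steps = 19; useful = 125; efficiency = 125/152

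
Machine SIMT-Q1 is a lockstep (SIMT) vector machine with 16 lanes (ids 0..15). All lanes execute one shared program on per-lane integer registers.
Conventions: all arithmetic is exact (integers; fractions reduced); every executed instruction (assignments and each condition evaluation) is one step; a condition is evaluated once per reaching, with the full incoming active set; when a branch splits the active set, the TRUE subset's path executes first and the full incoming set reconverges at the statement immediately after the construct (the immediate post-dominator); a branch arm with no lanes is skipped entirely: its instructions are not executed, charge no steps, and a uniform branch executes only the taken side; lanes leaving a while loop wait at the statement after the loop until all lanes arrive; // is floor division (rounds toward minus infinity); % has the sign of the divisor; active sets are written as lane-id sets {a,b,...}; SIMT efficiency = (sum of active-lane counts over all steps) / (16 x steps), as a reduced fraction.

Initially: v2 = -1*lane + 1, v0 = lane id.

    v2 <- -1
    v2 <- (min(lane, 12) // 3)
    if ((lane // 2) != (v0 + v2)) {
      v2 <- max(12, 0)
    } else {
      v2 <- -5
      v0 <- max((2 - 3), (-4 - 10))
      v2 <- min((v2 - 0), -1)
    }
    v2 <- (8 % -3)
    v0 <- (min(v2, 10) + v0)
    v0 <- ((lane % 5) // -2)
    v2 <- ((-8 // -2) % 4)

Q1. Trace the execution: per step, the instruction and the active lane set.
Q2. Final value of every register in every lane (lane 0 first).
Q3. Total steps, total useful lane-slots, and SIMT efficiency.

step 0: v2 <- -1                     {0,1,2,3,4,5,6,7,8,9,10,11,12,13,14,15}
step 1: v2 <- (min(lane, 12) // 3)   {0,1,2,3,4,5,6,7,8,9,10,11,12,13,14,15}
step 2: eval ((lane // 2) != (v0 + v2)) {0,1,2,3,4,5,6,7,8,9,10,11,12,13,14,15}
step 3: v2 <- max(12, 0)             {1,2,3,4,5,6,7,8,9,10,11,12,13,14,15}
step 4: v2 <- -5                     {0}
step 5: v0 <- max((2 - 3), (-4 - 10)) {0}
step 6: v2 <- min((v2 - 0), -1)      {0}
step 7: v2 <- (8 % -3)               {0,1,2,3,4,5,6,7,8,9,10,11,12,13,14,15}
step 8: v0 <- (min(v2, 10) + v0)     {0,1,2,3,4,5,6,7,8,9,10,11,12,13,14,15}
step 9: v0 <- ((lane % 5) // -2)     {0,1,2,3,4,5,6,7,8,9,10,11,12,13,14,15}
step 10: v2 <- ((-8 // -2) % 4)       {0,1,2,3,4,5,6,7,8,9,10,11,12,13,14,15}

Answer: 11 steps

v2: 0,0,0,0,0,0,0,0,0,0,0,0,0,0,0,0
v0: 0,-1,-1,-2,-2,0,-1,-1,-2,-2,0,-1,-1,-2,-2,0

steps = 11; useful = 130; efficiency = 130/176 = 65/88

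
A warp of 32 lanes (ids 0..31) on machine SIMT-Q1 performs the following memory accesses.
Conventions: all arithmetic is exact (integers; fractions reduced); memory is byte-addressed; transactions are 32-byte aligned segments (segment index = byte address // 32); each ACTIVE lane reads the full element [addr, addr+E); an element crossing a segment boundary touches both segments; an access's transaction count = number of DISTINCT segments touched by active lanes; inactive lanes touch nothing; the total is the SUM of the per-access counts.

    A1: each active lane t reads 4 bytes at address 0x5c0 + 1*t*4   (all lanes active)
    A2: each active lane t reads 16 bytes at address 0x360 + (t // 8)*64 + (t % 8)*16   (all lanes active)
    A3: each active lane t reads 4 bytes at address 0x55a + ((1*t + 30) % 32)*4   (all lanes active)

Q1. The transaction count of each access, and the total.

A1: 4 transactions
A2: 10 transactions
A3: 5 transactions

Answer: 4,10,5; total 19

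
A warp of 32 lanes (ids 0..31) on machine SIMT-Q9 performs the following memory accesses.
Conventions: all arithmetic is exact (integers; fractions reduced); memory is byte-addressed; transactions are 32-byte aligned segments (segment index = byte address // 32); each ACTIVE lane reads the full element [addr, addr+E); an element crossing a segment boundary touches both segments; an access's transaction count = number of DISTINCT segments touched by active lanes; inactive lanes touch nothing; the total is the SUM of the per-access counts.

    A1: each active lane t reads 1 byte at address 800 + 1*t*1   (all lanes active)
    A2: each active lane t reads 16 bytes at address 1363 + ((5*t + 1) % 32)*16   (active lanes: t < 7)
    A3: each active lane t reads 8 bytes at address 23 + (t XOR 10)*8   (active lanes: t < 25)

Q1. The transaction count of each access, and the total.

A1: 1 transaction
A2: 10 transactions
A3: 9 transactions

Answer: 1,10,9; total 20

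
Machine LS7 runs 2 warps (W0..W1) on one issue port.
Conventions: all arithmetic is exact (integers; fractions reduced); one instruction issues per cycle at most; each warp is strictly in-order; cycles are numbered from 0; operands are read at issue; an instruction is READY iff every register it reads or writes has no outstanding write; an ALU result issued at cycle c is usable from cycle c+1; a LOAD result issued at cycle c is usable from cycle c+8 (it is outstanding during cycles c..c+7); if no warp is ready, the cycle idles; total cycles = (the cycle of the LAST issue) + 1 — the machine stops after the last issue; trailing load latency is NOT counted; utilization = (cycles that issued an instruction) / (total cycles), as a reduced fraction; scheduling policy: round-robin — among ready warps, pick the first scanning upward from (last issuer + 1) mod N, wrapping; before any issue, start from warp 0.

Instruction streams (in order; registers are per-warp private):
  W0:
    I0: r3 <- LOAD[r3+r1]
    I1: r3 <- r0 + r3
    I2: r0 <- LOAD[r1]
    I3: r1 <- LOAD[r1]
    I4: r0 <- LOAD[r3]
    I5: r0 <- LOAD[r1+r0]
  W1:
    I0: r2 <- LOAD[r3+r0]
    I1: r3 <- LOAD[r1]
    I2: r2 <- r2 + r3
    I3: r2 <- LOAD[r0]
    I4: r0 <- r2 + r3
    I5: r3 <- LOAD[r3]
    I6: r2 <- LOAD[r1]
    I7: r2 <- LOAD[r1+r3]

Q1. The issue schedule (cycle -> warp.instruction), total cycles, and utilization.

cycle 0: W0.I0
cycle 1: W1.I0
cycle 2: W1.I1
cycle 3: idle
cycle 4: idle
cycle 5: idle
cycle 6: idle
cycle 7: idle
cycle 8: W0.I1
cycle 9: W0.I2
cycle 10: W1.I2
cycle 11: W0.I3
cycle 12: W1.I3
cycle 13: idle
cycle 14: idle
cycle 15: idle
cycle 16: idle
cycle 17: W0.I4
cycle 18: idle
cycle 19: idle
cycle 20: W1.I4
cycle 21: W1.I5
cycle 22: W1.I6
cycle 23: idle
cycle 24: idle
cycle 25: W0.I5
cycle 26: idle
cycle 27: idle
cycle 28: idle
cycle 29: idle
cycle 30: W1.I7

Answer: 31 cycles, utilization 14/31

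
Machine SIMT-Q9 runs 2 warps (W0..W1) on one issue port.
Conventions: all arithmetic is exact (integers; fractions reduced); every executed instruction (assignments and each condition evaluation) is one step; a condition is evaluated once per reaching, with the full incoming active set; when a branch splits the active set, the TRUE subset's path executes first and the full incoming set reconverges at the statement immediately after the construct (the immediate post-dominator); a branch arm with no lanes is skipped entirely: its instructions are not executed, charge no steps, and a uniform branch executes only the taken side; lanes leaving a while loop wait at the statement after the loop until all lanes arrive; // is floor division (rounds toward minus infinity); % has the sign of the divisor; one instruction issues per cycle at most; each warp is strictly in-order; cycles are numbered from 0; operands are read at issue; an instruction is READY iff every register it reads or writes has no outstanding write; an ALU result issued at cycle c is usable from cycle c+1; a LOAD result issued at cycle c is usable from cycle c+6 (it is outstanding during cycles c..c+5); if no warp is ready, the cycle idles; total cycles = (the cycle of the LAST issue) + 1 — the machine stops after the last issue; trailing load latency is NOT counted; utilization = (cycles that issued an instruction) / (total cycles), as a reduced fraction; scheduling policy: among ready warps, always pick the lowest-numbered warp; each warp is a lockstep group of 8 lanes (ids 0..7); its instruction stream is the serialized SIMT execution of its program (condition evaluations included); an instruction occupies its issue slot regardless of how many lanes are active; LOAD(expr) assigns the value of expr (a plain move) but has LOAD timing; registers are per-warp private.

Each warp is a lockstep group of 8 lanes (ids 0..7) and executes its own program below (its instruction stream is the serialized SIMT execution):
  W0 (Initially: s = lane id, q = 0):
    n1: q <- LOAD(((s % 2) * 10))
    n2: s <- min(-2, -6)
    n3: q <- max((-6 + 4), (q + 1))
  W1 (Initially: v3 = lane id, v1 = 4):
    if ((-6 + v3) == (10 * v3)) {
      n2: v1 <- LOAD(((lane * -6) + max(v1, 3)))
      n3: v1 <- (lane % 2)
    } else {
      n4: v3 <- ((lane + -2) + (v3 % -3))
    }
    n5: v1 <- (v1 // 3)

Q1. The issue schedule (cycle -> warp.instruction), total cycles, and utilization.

cycle 0: W0.I0
cycle 1: W0.I1
cycle 2: W1.I0
cycle 3: W1.I1
cycle 4: W1.I2
cycle 5: idle
cycle 6: W0.I2

Answer: 7 cycles, utilization 6/7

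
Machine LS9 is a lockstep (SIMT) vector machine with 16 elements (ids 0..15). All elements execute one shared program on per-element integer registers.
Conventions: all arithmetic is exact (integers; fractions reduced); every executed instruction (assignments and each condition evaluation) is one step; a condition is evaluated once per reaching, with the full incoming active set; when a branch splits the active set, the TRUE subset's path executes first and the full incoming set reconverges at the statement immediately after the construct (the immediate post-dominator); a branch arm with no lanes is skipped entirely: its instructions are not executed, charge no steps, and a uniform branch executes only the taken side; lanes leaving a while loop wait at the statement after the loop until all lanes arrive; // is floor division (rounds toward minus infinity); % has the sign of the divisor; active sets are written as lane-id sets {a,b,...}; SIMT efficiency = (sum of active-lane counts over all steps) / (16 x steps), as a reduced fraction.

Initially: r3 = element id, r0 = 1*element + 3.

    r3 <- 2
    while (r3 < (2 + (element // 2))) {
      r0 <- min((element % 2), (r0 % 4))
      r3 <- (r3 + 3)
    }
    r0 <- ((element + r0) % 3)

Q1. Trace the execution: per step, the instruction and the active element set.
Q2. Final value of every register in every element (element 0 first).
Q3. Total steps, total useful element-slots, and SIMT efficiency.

step 0: r3 <- 2                      {0,1,2,3,4,5,6,7,8,9,10,11,12,13,14,15}
step 1: eval (r3 < (2 + (element // 2))) {0,1,2,3,4,5,6,7,8,9,10,11,12,13,14,15}
step 2: r0 <- min((element % 2), (r0 % 4)) {2,3,4,5,6,7,8,9,10,11,12,13,14,15}
step 3: r3 <- (r3 + 3)               {2,3,4,5,6,7,8,9,10,11,12,13,14,15}
step 4: eval (r3 < (2 + (element // 2))) {2,3,4,5,6,7,8,9,10,11,12,13,14,15}
step 5: r0 <- min((element % 2), (r0 % 4)) {8,9,10,11,12,13,14,15}
step 6: r3 <- (r3 + 3)               {8,9,10,11,12,13,14,15}
step 7: eval (r3 < (2 + (element // 2))) {8,9,10,11,12,13,14,15}
step 8: r0 <- min((element % 2), (r0 % 4)) {14,15}
step 9: r3 <- (r3 + 3)               {14,15}
step 10: eval (r3 < (2 + (element // 2))) {14,15}
step 11: r0 <- ((element + r0) % 3)   {0,1,2,3,4,5,6,7,8,9,10,11,12,13,14,15}

Answer: 12 steps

r3: 2,2,5,5,5,5,5,5,8,8,8,8,8,8,11,11
r0: 0,2,2,1,1,2,0,2,2,0,1,0,0,1,2,1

steps = 12; useful = 120; efficiency = 120/192 = 5/8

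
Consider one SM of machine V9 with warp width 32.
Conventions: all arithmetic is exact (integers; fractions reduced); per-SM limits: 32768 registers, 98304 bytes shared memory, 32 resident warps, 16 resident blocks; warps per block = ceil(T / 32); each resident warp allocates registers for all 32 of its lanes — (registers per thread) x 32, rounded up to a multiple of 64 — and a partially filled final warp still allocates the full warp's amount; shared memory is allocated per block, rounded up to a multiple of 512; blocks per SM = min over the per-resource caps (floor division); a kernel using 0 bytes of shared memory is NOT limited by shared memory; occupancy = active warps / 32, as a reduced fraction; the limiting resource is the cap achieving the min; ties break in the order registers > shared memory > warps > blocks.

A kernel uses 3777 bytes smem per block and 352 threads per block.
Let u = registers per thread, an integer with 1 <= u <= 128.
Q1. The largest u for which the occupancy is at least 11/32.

Answer: u = 92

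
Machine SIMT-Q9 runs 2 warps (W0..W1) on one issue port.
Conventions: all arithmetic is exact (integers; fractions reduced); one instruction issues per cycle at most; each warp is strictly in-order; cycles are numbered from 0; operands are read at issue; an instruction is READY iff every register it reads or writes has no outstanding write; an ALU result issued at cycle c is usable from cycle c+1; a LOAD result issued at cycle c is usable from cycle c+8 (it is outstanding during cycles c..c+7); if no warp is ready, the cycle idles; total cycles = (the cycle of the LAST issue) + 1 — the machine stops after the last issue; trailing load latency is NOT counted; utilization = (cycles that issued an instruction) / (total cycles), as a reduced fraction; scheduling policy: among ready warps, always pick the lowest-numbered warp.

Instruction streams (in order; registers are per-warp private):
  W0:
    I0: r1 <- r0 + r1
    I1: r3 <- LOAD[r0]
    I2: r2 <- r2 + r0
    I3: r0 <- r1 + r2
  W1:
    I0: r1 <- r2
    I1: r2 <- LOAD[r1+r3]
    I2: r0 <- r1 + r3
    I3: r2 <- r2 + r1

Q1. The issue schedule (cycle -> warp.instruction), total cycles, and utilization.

cycle 0: W0.I0
cycle 1: W0.I1
cycle 2: W0.I2
cycle 3: W0.I3
cycle 4: W1.I0
cycle 5: W1.I1
cycle 6: W1.I2
cycle 7: idle
cycle 8: idle
cycle 9: idle
cycle 10: idle
cycle 11: idle
cycle 12: idle
cycle 13: W1.I3

Answer: 14 cycles, utilization 4/7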